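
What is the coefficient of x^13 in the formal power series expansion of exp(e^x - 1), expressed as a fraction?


exp(e^x - 1) is the exponential generating function for the Bell numbers Bell_k: exp(e^x - 1) = sum_{k>=0} Bell_k x^k / k!.
So the coefficient of x^13 in exp(e^x - 1) is Bell_13 / 13!.
Computing: Bell_13 = 27644437 and 13! = 6227020800, giving
27644437/6227020800 = 27644437/6227020800.

27644437/6227020800


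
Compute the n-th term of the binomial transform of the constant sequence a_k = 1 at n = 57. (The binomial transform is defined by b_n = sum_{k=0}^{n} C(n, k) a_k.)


With a_k = 1 for all k, b_n = sum_{k=0}^{n} C(n, k) = 2^n by the binomial theorem.
For n = 57: 2^57 = 144115188075855872.

144115188075855872


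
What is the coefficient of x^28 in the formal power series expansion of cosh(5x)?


The Maclaurin series is cosh(t) = sum_{m>=0} t^(2m) / (2m)!, so substituting t = 5x, only even powers of x are nonzero, with coefficient of x^(2m) equal to 5^(2m) / (2m)!.
For x^28 the coefficient is 5^28/28! = 37252902984619140625/304888344611713860501504000000 = 2384185791015625/19512854055149687072096256.

2384185791015625/19512854055149687072096256


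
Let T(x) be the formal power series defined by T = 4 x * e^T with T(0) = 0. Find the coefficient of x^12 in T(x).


Apply the Lagrange inversion formula: if T = 4 x * phi(T) with phi(t) = e^t, then
[x^n] T = 4^n * (1/n) [t^(n-1)] phi(t)^n = 4^n * (1/n) [t^(n-1)] e^(n t) = 4^n * (1/n) * n^(n-1) / (n-1)! = 4^n * n^(n-1) / n!.
When c = 1 this is the Cayley count of rooted labeled trees on n vertices, divided by n!.
For n = 12: 4^12 * 12^11 / 12! = 16777216 * 743008370688/479001600 = 50096498540544/1925.

50096498540544/1925


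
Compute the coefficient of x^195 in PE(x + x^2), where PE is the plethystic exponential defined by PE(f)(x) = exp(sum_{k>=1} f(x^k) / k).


With f(x) = x + x^2, the exponent is sum_{k>=1} (x^k + x^(2k)) / k = -ln(1 - x) - ln(1 - x^2). Exponentiating:
PE(x + x^2) = 1 / ((1 - x)(1 - x^2)).
This is the generating function for partitions of n into parts of size 1 or 2. The number of 2's can be any j in 0..97, and the rest are 1's, so
[x^195] = floor(195/2) + 1 = 98.

98


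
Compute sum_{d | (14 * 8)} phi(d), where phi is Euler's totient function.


First, 14 * 8 = 112. One classical identity is sum_{d | n} phi(d) = n (each k in [1, n] has a unique gcd with n, and among the k's with gcd(k, n) = n/d there are phi(d) of them). So the sum equals 112. We also verify directly:
Divisors of 112: 1, 2, 4, 7, 8, 14, 16, 28, 56, 112.
phi values: 1, 1, 2, 6, 4, 6, 8, 12, 24, 48.
Sum = 112.

112


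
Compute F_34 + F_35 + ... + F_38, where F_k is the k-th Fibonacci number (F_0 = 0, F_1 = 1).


Use the identity sum_{k=0}^{N} F_k = F_{N+2} - 1 (which follows from F_{k+2} - F_{k+1} = F_k). Then
sum_{k=34}^{38} F_k = (F_{40} - 1) - (F_{35} - 1) = F_{40} - F_{35}.
Computing: F_{40} = 102334155, F_{35} = 9227465, so
Sum = 102334155 - 9227465 = 93106690.

93106690


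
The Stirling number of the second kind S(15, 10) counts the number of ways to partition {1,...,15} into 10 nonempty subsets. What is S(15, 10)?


Using the explicit formula S(n,k) = (1/k!) sum_{j=0}^{k} (-1)^(k-j) C(k,j) j^n:
S(15, 10) = 12662650
Equivalently, S(n,k) is n! times the coefficient of x^n in the EGF (e^x - 1)^k / k!.

12662650


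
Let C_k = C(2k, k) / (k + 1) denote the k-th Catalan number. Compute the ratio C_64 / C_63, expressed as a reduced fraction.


Using C_k = (2k)! / (k! (k+1)!), the ratio C_{k+1}/C_k simplifies to
C_{k+1}/C_k = [(2k+2)! / ((k+1)! (k+2)!)] * [k! (k+1)! / (2k)!]
 = (2k+2)(2k+1) / ((k+1)(k+2)) = 2(2k+1) / (k+2).
For k = 63: 2(2*63 + 1) / (63 + 2) = 254/65 = 254/65.

254/65


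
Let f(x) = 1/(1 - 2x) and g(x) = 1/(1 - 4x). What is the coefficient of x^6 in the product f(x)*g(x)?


The coefficient of x^n in f*g is the Cauchy product: sum_{k=0}^{n} a^k * b^(n-k).
With a=2, b=4, n=6:
sum_{k=0}^{6} 2^k * 4^(6-k)
= 8128

8128


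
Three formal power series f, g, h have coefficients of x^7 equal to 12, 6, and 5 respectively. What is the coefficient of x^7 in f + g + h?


Series addition is componentwise:
12 + 6 + 5
= 23

23


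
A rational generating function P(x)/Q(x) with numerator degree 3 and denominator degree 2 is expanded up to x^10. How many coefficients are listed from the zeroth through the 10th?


Expanding up to x^10 gives the coefficients for x^0, x^1, ..., x^10.
That is 10 + 1 = 11 coefficients in total.

11


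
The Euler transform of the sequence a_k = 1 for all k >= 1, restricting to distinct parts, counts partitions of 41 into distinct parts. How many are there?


Partitions of 41 into distinct parts can be computed via generating function.
Product (1+x)(1+x^2)(1+x^3)...
The coefficient of x^41 = 1260

1260


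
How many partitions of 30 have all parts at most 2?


Using the generating function (1-x)^(-1)(1-x^2)^(-1),
the coefficient of x^30 counts these restricted partitions.
Result = 16

16


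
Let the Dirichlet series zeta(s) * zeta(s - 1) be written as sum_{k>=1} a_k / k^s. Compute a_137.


Convolution gives a_k = sum_{d | k} d * 1 = sum_{d | k} d = sigma(k), the sum of positive divisors of k.
For k = 137, the divisors are 1, 137, so
sigma(137) = 1 + 137 = 138.

138


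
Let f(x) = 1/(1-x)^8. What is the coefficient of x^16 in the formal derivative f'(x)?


Differentiate: d/dx [ 1/(1-x)^r ] = r / (1-x)^(r+1).
Here r = 8, so f'(x) = 8 / (1-x)^9.
The expansion of 1/(1-x)^(r+1) has coefficient of x^n equal to C(n+r, r).
So the coefficient of x^16 in f'(x) is
8 * C(24, 8) = 8 * 735471 = 5883768

5883768


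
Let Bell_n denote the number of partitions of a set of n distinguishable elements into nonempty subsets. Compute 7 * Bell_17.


Bell_17 can be computed from the Bell triangle or from Dobinski's identity Bell_n = (1/e) * sum_{k>=0} k^n / k!.
Computing Bell_17 = 82864869804.
Then 7 * 82864869804 = 580054088628.

580054088628


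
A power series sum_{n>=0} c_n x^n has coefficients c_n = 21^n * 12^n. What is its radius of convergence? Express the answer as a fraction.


By the root test (Cauchy-Hadamard), the radius is R = 1 / limsup_n |c_n|^(1/n).
Here |c_n|^(1/n) = (21^n * 12^n)^(1/n) = 21 * 12 = 252 for all n.
So R = 1/252 = 1/252.

1/252


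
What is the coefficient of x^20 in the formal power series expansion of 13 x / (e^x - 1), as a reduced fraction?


The exponential generating function for Bernoulli numbers is
x / (e^x - 1) = sum_{k>=0} B_k x^k / k!.
So the coefficient of x^20 in 13 x / (e^x - 1) is 13 B_20 / 20!.
Computing: B_20 = -174611/330, 20! = 2432902008176640000, giving
13 * -174611/330 / 2432902008176640000 = -174611/61758281746022400000.

-174611/61758281746022400000


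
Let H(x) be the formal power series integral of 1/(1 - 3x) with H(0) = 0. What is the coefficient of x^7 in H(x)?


1/(1 - 3x) = sum_{k>=0} 3^k x^k. Integrating termwise with H(0) = 0:
H(x) = sum_{k>=0} 3^k x^(k+1) / (k+1) = sum_{m>=1} 3^(m-1) x^m / m.
For m = 7: 3^6/7 = 729/7 = 729/7.

729/7


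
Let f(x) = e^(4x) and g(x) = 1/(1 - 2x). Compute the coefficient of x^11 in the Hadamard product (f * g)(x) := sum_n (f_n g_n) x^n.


Expanding: f_k = 4^k/k! (from e^(4x)) and g_k = 2^k (from 1/(1 - 2x)). So the Hadamard coefficient (f * g)_k = 4^k 2^k / k! = (8)^k / k!.
For k = 11: 8^11/11! = 8589934592/39916800 = 33554432/155925.

33554432/155925


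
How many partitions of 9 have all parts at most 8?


Using the generating function (1-x)^(-1)(1-x^2)^(-1)...(1-x^8)^(-1),
the coefficient of x^9 counts these restricted partitions.
Result = 29

29


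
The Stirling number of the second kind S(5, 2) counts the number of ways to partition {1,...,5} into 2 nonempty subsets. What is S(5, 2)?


Using the explicit formula S(n,k) = (1/k!) sum_{j=0}^{k} (-1)^(k-j) C(k,j) j^n:
S(5, 2) = 15
Equivalently, S(n,k) is n! times the coefficient of x^n in the EGF (e^x - 1)^k / k!.

15


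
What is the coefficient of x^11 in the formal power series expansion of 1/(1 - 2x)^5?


The general identity 1/(1 - c x)^r = sum_{k>=0} c^k C(k + r - 1, r - 1) x^k follows by substituting y = c x into 1/(1 - y)^r = sum_{k>=0} C(k + r - 1, r - 1) y^k.
For c = 2, r = 5, k = 11:
2^11 * C(15, 4) = 2048 * 1365 = 2795520.

2795520


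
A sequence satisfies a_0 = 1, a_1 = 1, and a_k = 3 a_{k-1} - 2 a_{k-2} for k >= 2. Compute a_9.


The characteristic equation is t^2 - 3 t + 2 = 0, with roots r_1 = 2 and r_2 = 1 (so c_1 = r_1 + r_2, c_2 = -r_1 r_2 as required).
One can use the closed form a_n = A r_1^n + B r_2^n, but direct iteration is more reliable:
a_0 = 1, a_1 = 1, a_2 = 1, a_3 = 1, a_4 = 1, a_5 = 1, a_6 = 1, a_7 = 1, a_8 = 1, a_9 = 1.
So a_9 = 1.

1


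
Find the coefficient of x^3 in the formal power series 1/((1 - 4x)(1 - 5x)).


By partial fractions or Cauchy convolution:
The coefficient equals sum_{k=0}^{3} 4^k * 5^(3-k).
= 369

369


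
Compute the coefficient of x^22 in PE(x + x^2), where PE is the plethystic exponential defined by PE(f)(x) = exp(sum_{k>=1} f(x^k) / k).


With f(x) = x + x^2, the exponent is sum_{k>=1} (x^k + x^(2k)) / k = -ln(1 - x) - ln(1 - x^2). Exponentiating:
PE(x + x^2) = 1 / ((1 - x)(1 - x^2)).
This is the generating function for partitions of n into parts of size 1 or 2. The number of 2's can be any j in 0..11, and the rest are 1's, so
[x^22] = floor(22/2) + 1 = 12.

12


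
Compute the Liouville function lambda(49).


The Liouville function is lambda(k) = (-1)^Omega(k), where Omega(k) counts the prime factors of k with multiplicity.
Factoring: 49 = 7 * 7, so Omega(49) = 2.
lambda(49) = (-1)^2 = 1.

1


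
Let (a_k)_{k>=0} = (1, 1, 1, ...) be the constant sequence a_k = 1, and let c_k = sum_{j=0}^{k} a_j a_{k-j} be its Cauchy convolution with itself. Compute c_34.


Since a_j = 1 for all j >= 0, the convolution sum becomes
c_k = sum_{j=0}^{k} 1 * 1 = 1 * (k + 1).
Equivalently, the generating function of (a_k) is 1/(1 - x) and its square is 1/(1 - x)^2 = sum_{k>=0} 1(k + 1) x^k.
For k = 34: 1 * 35 = 35.

35


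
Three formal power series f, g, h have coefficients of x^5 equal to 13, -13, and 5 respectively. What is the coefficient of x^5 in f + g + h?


Series addition is componentwise:
13 + -13 + 5
= 5

5


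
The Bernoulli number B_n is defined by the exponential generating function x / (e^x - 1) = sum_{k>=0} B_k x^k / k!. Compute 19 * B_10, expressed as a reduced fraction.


Bernoulli numbers can also be computed recursively via B_0 = 1 and sum_{j=0}^{m} C(m+1, j) B_j = 0 for m >= 1. Odd-index Bernoulli numbers vanish for k >= 3.
Computing B_10 = 5/66, so 19 * B_10 = 19 * 5/66 = 95/66.

95/66


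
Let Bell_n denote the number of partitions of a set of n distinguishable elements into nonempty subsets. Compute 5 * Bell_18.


Bell_18 can be computed from the Bell triangle or from Dobinski's identity Bell_n = (1/e) * sum_{k>=0} k^n / k!.
Computing Bell_18 = 682076806159.
Then 5 * 682076806159 = 3410384030795.

3410384030795


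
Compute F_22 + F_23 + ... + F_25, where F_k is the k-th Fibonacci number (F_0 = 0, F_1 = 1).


Use the identity sum_{k=0}^{N} F_k = F_{N+2} - 1 (which follows from F_{k+2} - F_{k+1} = F_k). Then
sum_{k=22}^{25} F_k = (F_{27} - 1) - (F_{23} - 1) = F_{27} - F_{23}.
Computing: F_{27} = 196418, F_{23} = 28657, so
Sum = 196418 - 28657 = 167761.

167761


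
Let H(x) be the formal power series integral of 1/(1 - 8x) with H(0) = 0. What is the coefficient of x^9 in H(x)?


1/(1 - 8x) = sum_{k>=0} 8^k x^k. Integrating termwise with H(0) = 0:
H(x) = sum_{k>=0} 8^k x^(k+1) / (k+1) = sum_{m>=1} 8^(m-1) x^m / m.
For m = 9: 8^8/9 = 16777216/9 = 16777216/9.

16777216/9


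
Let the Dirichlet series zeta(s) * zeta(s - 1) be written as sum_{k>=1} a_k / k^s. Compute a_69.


Convolution gives a_k = sum_{d | k} d * 1 = sum_{d | k} d = sigma(k), the sum of positive divisors of k.
For k = 69, the divisors are 1, 3, 23, 69, so
sigma(69) = 1 + 3 + 23 + 69 = 96.

96


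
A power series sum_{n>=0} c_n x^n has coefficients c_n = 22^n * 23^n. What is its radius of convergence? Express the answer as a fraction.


By the root test (Cauchy-Hadamard), the radius is R = 1 / limsup_n |c_n|^(1/n).
Here |c_n|^(1/n) = (22^n * 23^n)^(1/n) = 22 * 23 = 506 for all n.
So R = 1/506 = 1/506.

1/506


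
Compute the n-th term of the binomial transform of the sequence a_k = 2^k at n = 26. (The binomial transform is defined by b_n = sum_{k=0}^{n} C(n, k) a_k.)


With a_k = 2^k, b_n = sum_{k=0}^{n} C(n, k) 2^k = (1 + 2)^n by the binomial theorem.
For n = 26: (1 + 2)^26 = 3^26 = 2541865828329.

2541865828329


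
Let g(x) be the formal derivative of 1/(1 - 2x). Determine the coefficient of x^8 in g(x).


Differentiate termwise: d/dx sum_{k>=0} 2^k x^k = sum_{k>=1} k 2^k x^(k-1) = sum_{j>=0} (j+1) 2^(j+1) x^j.
Equivalently, d/dx [1/(1 - 2x)] = 2/(1 - 2x)^2.
For j = 8: 9 * 2^9 = 9 * 512 = 4608.

4608


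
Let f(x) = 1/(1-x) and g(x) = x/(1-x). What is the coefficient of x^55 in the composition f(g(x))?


First simplify the composition: f(g(x)) = 1/(1 - x/(1-x)) = (1-x)/((1-x) - x) = (1-x)/(1-2x).
Now extract the coefficient. Write (1-x)/(1-2x) = 1/(1-2x) - x/(1-2x).
The coefficient of x^n in 1/(1-2x) is 2^n, and in x/(1-2x) is 2^(n-1) (for n >= 1).
So the coefficient of x^55 is 2^55 - 2^54 = 36028797018963968 - 18014398509481984 = 18014398509481984.

18014398509481984


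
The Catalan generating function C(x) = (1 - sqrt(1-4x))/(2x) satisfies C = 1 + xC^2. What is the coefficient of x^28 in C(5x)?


Substituting x -> 5x scales the n-th coefficient by 5^n, so [x^28] C(5x) = 5^28 * C_28.
C_28 = C(2*28, 28)/(29) = 7648690600760440/29 = 263747951750360.
So 5^28 * 263747951750360 = 37252902984619140625 * 263747951750360 = 9825376858948171138763427734375000.

9825376858948171138763427734375000


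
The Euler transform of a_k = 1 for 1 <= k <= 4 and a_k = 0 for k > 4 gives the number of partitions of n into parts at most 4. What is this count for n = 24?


Partitions of 24 into parts at most 4:
Using generating function (1-x)^(-1)(1-x^2)^(-1)...(1-x^4)^(-1),
the coefficient of x^24 = 169

169


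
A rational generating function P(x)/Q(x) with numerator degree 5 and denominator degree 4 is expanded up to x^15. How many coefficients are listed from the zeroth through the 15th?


Expanding up to x^15 gives the coefficients for x^0, x^1, ..., x^15.
That is 15 + 1 = 16 coefficients in total.

16


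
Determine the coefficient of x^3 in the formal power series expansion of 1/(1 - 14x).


The geometric series identity gives 1/(1 - c x) = sum_{k>=0} c^k x^k, so the coefficient of x^k is c^k.
Here c = 14 and k = 3.
Computing: 14^3 = 2744

2744


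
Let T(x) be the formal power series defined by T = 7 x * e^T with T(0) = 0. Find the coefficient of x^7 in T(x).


Apply the Lagrange inversion formula: if T = 7 x * phi(T) with phi(t) = e^t, then
[x^n] T = 7^n * (1/n) [t^(n-1)] phi(t)^n = 7^n * (1/n) [t^(n-1)] e^(n t) = 7^n * (1/n) * n^(n-1) / (n-1)! = 7^n * n^(n-1) / n!.
When c = 1 this is the Cayley count of rooted labeled trees on n vertices, divided by n!.
For n = 7: 7^7 * 7^6 / 7! = 823543 * 117649/5040 = 13841287201/720.

13841287201/720


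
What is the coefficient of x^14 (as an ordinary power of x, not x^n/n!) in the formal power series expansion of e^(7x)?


The exponential series is e^y = sum_{k>=0} y^k / k!. Substituting y = 7x gives
e^(7x) = sum_{k>=0} 7^k x^k / k!.
So the coefficient of x^n is a^n/n! with a = 7, n = 14:
7^14 / 14! = 678223072849/87178291200 = 13841287201/1779148800

13841287201/1779148800


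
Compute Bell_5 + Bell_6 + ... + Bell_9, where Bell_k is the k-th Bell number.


Recall Bell_k counts set partitions of a k-set (with Bell_0 = 1 by convention).
Bell_5 through Bell_9: 52, 203, 877, 4140, 21147
Sum = 52 + 203 + 877 + 4140 + 21147 = 26419.

26419


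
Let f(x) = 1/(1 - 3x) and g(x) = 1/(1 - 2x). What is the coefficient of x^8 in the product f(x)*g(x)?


The coefficient of x^n in f*g is the Cauchy product: sum_{k=0}^{n} a^k * b^(n-k).
With a=3, b=2, n=8:
sum_{k=0}^{8} 3^k * 2^(8-k)
= 19171

19171


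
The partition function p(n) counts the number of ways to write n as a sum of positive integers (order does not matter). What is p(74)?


Using the generating function prod_{k>=1} 1/(1-x^k), we compute p(74).
By dynamic programming over parts 1 through 74:
p(74) = 7089500

7089500


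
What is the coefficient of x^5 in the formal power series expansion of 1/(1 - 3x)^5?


The general identity 1/(1 - c x)^r = sum_{k>=0} c^k C(k + r - 1, r - 1) x^k follows by substituting y = c x into 1/(1 - y)^r = sum_{k>=0} C(k + r - 1, r - 1) y^k.
For c = 3, r = 5, k = 5:
3^5 * C(9, 4) = 243 * 126 = 30618.

30618


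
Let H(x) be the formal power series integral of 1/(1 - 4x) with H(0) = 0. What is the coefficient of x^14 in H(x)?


1/(1 - 4x) = sum_{k>=0} 4^k x^k. Integrating termwise with H(0) = 0:
H(x) = sum_{k>=0} 4^k x^(k+1) / (k+1) = sum_{m>=1} 4^(m-1) x^m / m.
For m = 14: 4^13/14 = 67108864/14 = 33554432/7.

33554432/7


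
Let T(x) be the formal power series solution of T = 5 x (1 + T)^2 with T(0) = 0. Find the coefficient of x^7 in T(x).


Apply the Lagrange inversion formula: if T = 5 x * phi(T) with phi(t) = (1 + t)^2, then [x^n] T = 5^n * (1/n) [t^(n-1)] phi(t)^n = 5^n * (1/n) [t^(n-1)] (1 + t)^(2n) = 5^n * (1/n) C(2n, n-1).
Using the identity C(2n, n-1) = C(2n, n) * n / (n+1), the unscaled factor equals C(2n, n) / (n+1) = C_n, the n-th Catalan number.
For n = 7: C_7 = C(14, 7) / 8 = 3432/8 = 429.
With the 5^7 = 78125 factor, the coefficient is 78125 * 429 = 33515625.

33515625


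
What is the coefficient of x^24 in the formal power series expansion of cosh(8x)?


The Maclaurin series is cosh(t) = sum_{m>=0} t^(2m) / (2m)!, so substituting t = 8x, only even powers of x are nonzero, with coefficient of x^(2m) equal to 8^(2m) / (2m)!.
For x^24 the coefficient is 8^24/24! = 4722366482869645213696/620448401733239439360000 = 1125899906842624/147926426347074375.

1125899906842624/147926426347074375


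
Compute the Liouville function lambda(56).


The Liouville function is lambda(k) = (-1)^Omega(k), where Omega(k) counts the prime factors of k with multiplicity.
Factoring: 56 = 2 * 2 * 2 * 7, so Omega(56) = 4.
lambda(56) = (-1)^4 = 1.

1


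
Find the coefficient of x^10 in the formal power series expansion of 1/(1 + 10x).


Write 1/(1 + c x) = 1/(1 - (-c) x) and apply the geometric-series identity
1/(1 - y) = sum_{k>=0} y^k to get 1/(1 + c x) = sum_{k>=0} (-c)^k x^k.
So the coefficient of x^k is (-c)^k = (-1)^k * c^k.
Here c = 10 and k = 10:
(-10)^10 = 1 * 10000000000 = 10000000000

10000000000


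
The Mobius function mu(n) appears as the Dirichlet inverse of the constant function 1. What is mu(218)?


218 = 2 * 109 (all distinct primes).
mu(218) = (-1)^2 = 1

1


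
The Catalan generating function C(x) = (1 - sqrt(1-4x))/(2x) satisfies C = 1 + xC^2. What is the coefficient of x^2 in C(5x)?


Substituting x -> 5x scales the n-th coefficient by 5^n, so [x^2] C(5x) = 5^2 * C_2.
C_2 = C(2*2, 2)/(3) = 6/3 = 2.
So 5^2 * 2 = 25 * 2 = 50.

50


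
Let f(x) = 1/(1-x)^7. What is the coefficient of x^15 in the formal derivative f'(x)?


Differentiate: d/dx [ 1/(1-x)^r ] = r / (1-x)^(r+1).
Here r = 7, so f'(x) = 7 / (1-x)^8.
The expansion of 1/(1-x)^(r+1) has coefficient of x^n equal to C(n+r, r).
So the coefficient of x^15 in f'(x) is
7 * C(22, 7) = 7 * 170544 = 1193808

1193808


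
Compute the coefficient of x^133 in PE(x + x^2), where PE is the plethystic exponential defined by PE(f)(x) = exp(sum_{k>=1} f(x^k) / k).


With f(x) = x + x^2, the exponent is sum_{k>=1} (x^k + x^(2k)) / k = -ln(1 - x) - ln(1 - x^2). Exponentiating:
PE(x + x^2) = 1 / ((1 - x)(1 - x^2)).
This is the generating function for partitions of n into parts of size 1 or 2. The number of 2's can be any j in 0..66, and the rest are 1's, so
[x^133] = floor(133/2) + 1 = 67.

67


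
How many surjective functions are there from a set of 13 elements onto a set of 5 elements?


By inclusion-exclusion on which target elements are missed, the number of surjections from an n-set onto a k-set is
surj(n, k) = sum_{j=0}^{k} (-1)^j C(k, j) (k - j)^n.
Equivalently surj(n, k) = k! * S(n, k), where S(n, k) is the Stirling number of the second kind.
For n = 13, k = 5:
S(13, 5) = 7508501, so
surj = 5! * 7508501 = 120 * 7508501 = 901020120.

901020120


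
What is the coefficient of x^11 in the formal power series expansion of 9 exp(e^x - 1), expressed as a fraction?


exp(e^x - 1) is the exponential generating function for the Bell numbers Bell_k: exp(e^x - 1) = sum_{k>=0} Bell_k x^k / k!.
So the coefficient of x^11 in 9 exp(e^x - 1) is 9 Bell_11 / 11!.
Computing: Bell_11 = 678570 and 11! = 39916800, giving
9 * 678570/39916800 = 22619/147840.

22619/147840


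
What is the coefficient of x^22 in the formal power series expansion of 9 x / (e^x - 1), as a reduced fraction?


The exponential generating function for Bernoulli numbers is
x / (e^x - 1) = sum_{k>=0} B_k x^k / k!.
So the coefficient of x^22 in 9 x / (e^x - 1) is 9 B_22 / 22!.
Computing: B_22 = 854513/138, 22! = 1124000727777607680000, giving
9 * 854513/138 / 1124000727777607680000 = 77683/1566788893265756160000.

77683/1566788893265756160000


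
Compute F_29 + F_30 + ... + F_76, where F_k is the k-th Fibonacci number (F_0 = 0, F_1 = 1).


Use the identity sum_{k=0}^{N} F_k = F_{N+2} - 1 (which follows from F_{k+2} - F_{k+1} = F_k). Then
sum_{k=29}^{76} F_k = (F_{78} - 1) - (F_{30} - 1) = F_{78} - F_{30}.
Computing: F_{78} = 8944394323791464, F_{30} = 832040, so
Sum = 8944394323791464 - 832040 = 8944394322959424.

8944394322959424


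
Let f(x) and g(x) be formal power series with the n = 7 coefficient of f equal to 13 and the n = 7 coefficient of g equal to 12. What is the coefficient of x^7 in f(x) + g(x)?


Addition of formal power series is termwise.
The coefficient of x^7 in f + g = 13 + 12
= 25

25


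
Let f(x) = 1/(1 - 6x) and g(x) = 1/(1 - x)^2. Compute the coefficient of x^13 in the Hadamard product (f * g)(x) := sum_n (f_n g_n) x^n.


f has coefficients f_k = 6^k. For g = 1/(1 - x)^2 the coefficient is g_k = C(k + 1, 1) = k + 1. The Hadamard coefficient is (f * g)_k = 6^k * (k + 1).
For k = 13: 6^13 * 14 = 13060694016 * 14 = 182849716224.

182849716224


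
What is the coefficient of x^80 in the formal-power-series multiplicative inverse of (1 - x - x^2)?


Let the inverse be f(x) = sum_{k>=0} a_k x^k. From f(x) * (1 - x - x^2) = 1 and matching coefficients:
 x^0: a_0 = 1.
 x^1: a_1 - a_0 = 0, so a_1 = 1.
 x^k (k >= 2): a_k - a_{k-1} - a_{k-2} = 0, i.e. a_k = a_{k-1} + a_{k-2}.
This is the Fibonacci-type recurrence shifted so that a_0 = a_1 = 1.
Iterating: a_0=1, a_1=1, a_2=2, a_3=3, a_4=5, a_5=8, a_6=13, a_7=21, a_8=34, a_9=55, ...
a_80 = 37889062373143906.

37889062373143906


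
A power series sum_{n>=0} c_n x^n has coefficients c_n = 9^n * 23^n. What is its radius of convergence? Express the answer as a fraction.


By the root test (Cauchy-Hadamard), the radius is R = 1 / limsup_n |c_n|^(1/n).
Here |c_n|^(1/n) = (9^n * 23^n)^(1/n) = 9 * 23 = 207 for all n.
So R = 1/207 = 1/207.

1/207


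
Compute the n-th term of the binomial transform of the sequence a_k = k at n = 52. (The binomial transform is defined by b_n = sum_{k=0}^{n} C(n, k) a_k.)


With a_k = k, b_n = sum_{k=0}^{n} C(n, k) k. Using k * C(n, k) = n * C(n-1, k-1) gives b_n = n * sum_{k>=1} C(n-1, k-1) = n * 2^(n-1).
For n = 52: 52 * 2^51 = 52 * 2251799813685248 = 117093590311632896.

117093590311632896


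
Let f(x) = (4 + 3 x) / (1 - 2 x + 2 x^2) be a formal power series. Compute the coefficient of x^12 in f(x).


Write f(x) = sum_{k>=0} a_k x^k. Multiplying both sides by 1 - 2 x + 2 x^2 gives
(1 - 2 x + 2 x^2) sum_{k>=0} a_k x^k = 4 + 3 x.
Matching coefficients:
 x^0: a_0 = 4
 x^1: a_1 - 2 a_0 = 3  =>  a_1 = 2*4 + 3 = 11
 x^k (k >= 2): a_k = 2 a_{k-1} - 2 a_{k-2}.
Iterating: a_2 = 14, a_3 = 6, a_4 = -16, a_5 = -44, a_6 = -56, a_7 = -24, a_8 = 64, a_9 = 176, a_10 = 224, a_11 = 96, a_12 = -256.
So the coefficient of x^12 is -256.

-256


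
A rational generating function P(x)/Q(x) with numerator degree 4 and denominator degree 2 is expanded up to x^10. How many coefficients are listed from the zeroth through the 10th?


Expanding up to x^10 gives the coefficients for x^0, x^1, ..., x^10.
That is 10 + 1 = 11 coefficients in total.

11


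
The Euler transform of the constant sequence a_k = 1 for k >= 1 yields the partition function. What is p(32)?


The Euler transform converts the sequence a_k = 1 into the number of integer partitions.
Using the recurrence or dynamic programming:
p(32) = 8349

8349


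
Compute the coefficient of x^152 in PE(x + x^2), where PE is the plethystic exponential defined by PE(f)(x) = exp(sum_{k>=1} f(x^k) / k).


With f(x) = x + x^2, the exponent is sum_{k>=1} (x^k + x^(2k)) / k = -ln(1 - x) - ln(1 - x^2). Exponentiating:
PE(x + x^2) = 1 / ((1 - x)(1 - x^2)).
This is the generating function for partitions of n into parts of size 1 or 2. The number of 2's can be any j in 0..76, and the rest are 1's, so
[x^152] = floor(152/2) + 1 = 77.

77


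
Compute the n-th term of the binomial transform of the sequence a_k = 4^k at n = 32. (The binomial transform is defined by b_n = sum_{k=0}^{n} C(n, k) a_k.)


With a_k = 4^k, b_n = sum_{k=0}^{n} C(n, k) 4^k = (1 + 4)^n by the binomial theorem.
For n = 32: (1 + 4)^32 = 5^32 = 23283064365386962890625.

23283064365386962890625


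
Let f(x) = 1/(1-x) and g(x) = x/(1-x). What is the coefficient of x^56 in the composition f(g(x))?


First simplify the composition: f(g(x)) = 1/(1 - x/(1-x)) = (1-x)/((1-x) - x) = (1-x)/(1-2x).
Now extract the coefficient. Write (1-x)/(1-2x) = 1/(1-2x) - x/(1-2x).
The coefficient of x^n in 1/(1-2x) is 2^n, and in x/(1-2x) is 2^(n-1) (for n >= 1).
So the coefficient of x^56 is 2^56 - 2^55 = 72057594037927936 - 36028797018963968 = 36028797018963968.

36028797018963968


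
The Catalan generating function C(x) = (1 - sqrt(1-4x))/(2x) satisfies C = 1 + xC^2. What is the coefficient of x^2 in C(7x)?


Substituting x -> 7x scales the n-th coefficient by 7^n, so [x^2] C(7x) = 7^2 * C_2.
C_2 = C(2*2, 2)/(3) = 6/3 = 2.
So 7^2 * 2 = 49 * 2 = 98.

98


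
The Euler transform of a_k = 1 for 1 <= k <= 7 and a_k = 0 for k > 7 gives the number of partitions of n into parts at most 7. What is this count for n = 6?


Partitions of 6 into parts at most 7:
Using generating function (1-x)^(-1)(1-x^2)^(-1)...(1-x^7)^(-1),
the coefficient of x^6 = 11

11


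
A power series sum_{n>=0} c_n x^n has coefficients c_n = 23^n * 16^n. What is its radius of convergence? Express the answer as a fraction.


By the root test (Cauchy-Hadamard), the radius is R = 1 / limsup_n |c_n|^(1/n).
Here |c_n|^(1/n) = (23^n * 16^n)^(1/n) = 23 * 16 = 368 for all n.
So R = 1/368 = 1/368.

1/368


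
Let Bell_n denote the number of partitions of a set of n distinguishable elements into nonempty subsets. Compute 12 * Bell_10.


Bell_10 can be computed from the Bell triangle or from Dobinski's identity Bell_n = (1/e) * sum_{k>=0} k^n / k!.
Computing Bell_10 = 115975.
Then 12 * 115975 = 1391700.

1391700


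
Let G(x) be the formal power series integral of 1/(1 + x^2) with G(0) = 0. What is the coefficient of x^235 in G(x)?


1/(1 + x^2) = sum_{j>=0} (-1)^j x^(2j). Integrating termwise with G(0) = 0:
G(x) = sum_{j>=0} (-1)^j x^(2j+1) / (2j+1) = arctan(x).
Only odd powers are nonzero. For x^235 write 235 = 2*117 + 1, giving
(-1)^117 / 235 = -1/235 = -1/235.

-1/235


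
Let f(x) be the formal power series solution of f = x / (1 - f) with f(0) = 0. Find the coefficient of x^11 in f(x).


Apply Lagrange inversion: f = x * phi(f) with phi(t) = 1/(1 - t), so
[x^n] f = (1/n) [t^(n-1)] phi(t)^n = (1/n) [t^(n-1)] (1 - t)^(-n) = (1/n) C(2n - 2, n - 1) = C_{n-1}.
For n = 11: C_10 = C(20, 10) / 11 = 184756/11 = 16796 = 16796.

16796


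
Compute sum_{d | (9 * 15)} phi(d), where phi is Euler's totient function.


First, 9 * 15 = 135. One classical identity is sum_{d | n} phi(d) = n (each k in [1, n] has a unique gcd with n, and among the k's with gcd(k, n) = n/d there are phi(d) of them). So the sum equals 135. We also verify directly:
Divisors of 135: 1, 3, 5, 9, 15, 27, 45, 135.
phi values: 1, 2, 4, 6, 8, 18, 24, 72.
Sum = 135.

135


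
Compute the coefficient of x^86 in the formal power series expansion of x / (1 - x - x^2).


Let f(x) = sum_{k>=0} a_k x^k. Multiplying f(x) * (1 - x - x^2) = x and matching coefficients gives a_0 = 0, a_1 = 1, and a_k = a_{k-1} + a_{k-2} for k >= 2. These are the Fibonacci numbers F_k.
Iterating from F_0 = 0, F_1 = 1:
F_0=0, F_1=1, F_2=1, F_3=2, F_4=3, F_5=5, F_6=8, F_7=13, F_8=21, F_9=34, ...
F_86 = 420196140727489673.

420196140727489673


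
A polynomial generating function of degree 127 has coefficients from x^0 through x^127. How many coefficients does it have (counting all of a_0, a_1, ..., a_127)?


A polynomial of degree 127 takes the form a_0 + a_1 x + ... + a_127 x^127.
The number of coefficients is 127 + 1 = 128.

128


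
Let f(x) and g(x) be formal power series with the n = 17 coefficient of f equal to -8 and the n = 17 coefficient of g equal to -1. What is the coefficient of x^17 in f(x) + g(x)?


Addition of formal power series is termwise.
The coefficient of x^17 in f + g = -8 + -1
= -9

-9


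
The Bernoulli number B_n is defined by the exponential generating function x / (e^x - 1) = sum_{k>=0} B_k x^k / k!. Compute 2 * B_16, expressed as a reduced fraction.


Bernoulli numbers can also be computed recursively via B_0 = 1 and sum_{j=0}^{m} C(m+1, j) B_j = 0 for m >= 1. Odd-index Bernoulli numbers vanish for k >= 3.
Computing B_16 = -3617/510, so 2 * B_16 = 2 * -3617/510 = -3617/255.

-3617/255


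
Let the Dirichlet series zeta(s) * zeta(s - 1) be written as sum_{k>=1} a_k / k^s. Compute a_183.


Convolution gives a_k = sum_{d | k} d * 1 = sum_{d | k} d = sigma(k), the sum of positive divisors of k.
For k = 183, the divisors are 1, 3, 61, 183, so
sigma(183) = 1 + 3 + 61 + 183 = 248.

248


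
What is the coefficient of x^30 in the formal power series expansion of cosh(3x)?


The Maclaurin series is cosh(t) = sum_{m>=0} t^(2m) / (2m)!, so substituting t = 3x, only even powers of x are nonzero, with coefficient of x^(2m) equal to 3^(2m) / (2m)!.
For x^30 the coefficient is 3^30/30! = 205891132094649/265252859812191058636308480000000 = 43046721/55457783609342033920000000.

43046721/55457783609342033920000000


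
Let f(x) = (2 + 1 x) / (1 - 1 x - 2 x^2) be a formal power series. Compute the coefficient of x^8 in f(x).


Write f(x) = sum_{k>=0} a_k x^k. Multiplying both sides by 1 - 1 x - 2 x^2 gives
(1 - 1 x - 2 x^2) sum_{k>=0} a_k x^k = 2 + 1 x.
Matching coefficients:
 x^0: a_0 = 2
 x^1: a_1 - 1 a_0 = 1  =>  a_1 = 1*2 + 1 = 3
 x^k (k >= 2): a_k = 1 a_{k-1} + 2 a_{k-2}.
Iterating: a_2 = 7, a_3 = 13, a_4 = 27, a_5 = 53, a_6 = 107, a_7 = 213, a_8 = 427.
So the coefficient of x^8 is 427.

427


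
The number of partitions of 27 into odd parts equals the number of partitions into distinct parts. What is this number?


Computing partitions of 27 into odd parts (1, 3, 5, ...):
Using the generating function prod_{k>=0} 1/(1-x^(2k+1)),
the count is 192

192


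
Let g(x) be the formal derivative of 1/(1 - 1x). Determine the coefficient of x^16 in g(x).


Differentiate termwise: d/dx sum_{k>=0} 1^k x^k = sum_{k>=1} k 1^k x^(k-1) = sum_{j>=0} (j+1) 1^(j+1) x^j.
Equivalently, d/dx [1/(1 - 1x)] = 1/(1 - 1x)^2.
For j = 16: 17 * 1^17 = 17 * 1 = 17.

17


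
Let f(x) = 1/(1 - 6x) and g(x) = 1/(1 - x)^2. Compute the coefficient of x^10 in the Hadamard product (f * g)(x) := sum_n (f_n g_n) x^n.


f has coefficients f_k = 6^k. For g = 1/(1 - x)^2 the coefficient is g_k = C(k + 1, 1) = k + 1. The Hadamard coefficient is (f * g)_k = 6^k * (k + 1).
For k = 10: 6^10 * 11 = 60466176 * 11 = 665127936.

665127936


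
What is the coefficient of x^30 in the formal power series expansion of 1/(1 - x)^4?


The negative binomial / multiset identity is
1/(1 - x)^r = sum_{k>=0} C(k + r - 1, r - 1) x^k.
Here r = 4 and k = 30, so the coefficient is
C(30 + 3, 3) = C(33, 3)
= 5456

5456


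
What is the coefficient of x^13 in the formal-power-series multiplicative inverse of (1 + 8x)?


The inverse is 1/(1 + 8x). Apply the geometric identity 1/(1 - y) = sum_{k>=0} y^k with y = -8x:
1/(1 + 8x) = sum_{k>=0} (-8)^k x^k.
So the coefficient of x^13 is (-8)^13 = -549755813888.

-549755813888


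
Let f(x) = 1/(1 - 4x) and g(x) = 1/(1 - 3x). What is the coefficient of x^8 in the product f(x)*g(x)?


The coefficient of x^n in f*g is the Cauchy product: sum_{k=0}^{n} a^k * b^(n-k).
With a=4, b=3, n=8:
sum_{k=0}^{8} 4^k * 3^(8-k)
= 242461

242461


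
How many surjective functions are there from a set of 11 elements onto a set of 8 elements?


By inclusion-exclusion on which target elements are missed, the number of surjections from an n-set onto a k-set is
surj(n, k) = sum_{j=0}^{k} (-1)^j C(k, j) (k - j)^n.
Equivalently surj(n, k) = k! * S(n, k), where S(n, k) is the Stirling number of the second kind.
For n = 11, k = 8:
S(11, 8) = 11880, so
surj = 8! * 11880 = 40320 * 11880 = 479001600.

479001600


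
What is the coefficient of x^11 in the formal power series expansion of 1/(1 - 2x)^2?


The general identity 1/(1 - c x)^r = sum_{k>=0} c^k C(k + r - 1, r - 1) x^k follows by substituting y = c x into 1/(1 - y)^r = sum_{k>=0} C(k + r - 1, r - 1) y^k.
For c = 2, r = 2, k = 11:
2^11 * C(12, 1) = 2048 * 12 = 24576.

24576


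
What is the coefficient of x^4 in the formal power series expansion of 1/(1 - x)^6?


The expansion 1/(1 - x)^r = sum_{k>=0} C(k + r - 1, r - 1) x^k follows from the multiset / negative-binomial theorem (or from repeated differentiation of the geometric series).
For r = 6 and k = 4:
C(9, 5) = 362880 / (120 * 24) = 126.

126


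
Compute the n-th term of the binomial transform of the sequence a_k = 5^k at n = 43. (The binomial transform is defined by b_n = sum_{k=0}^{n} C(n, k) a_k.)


With a_k = 5^k, b_n = sum_{k=0}^{n} C(n, k) 5^k = (1 + 5)^n by the binomial theorem.
For n = 43: (1 + 5)^43 = 6^43 = 2887378820390246558653190730940416.

2887378820390246558653190730940416


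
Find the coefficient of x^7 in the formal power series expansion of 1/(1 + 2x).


Write 1/(1 + c x) = 1/(1 - (-c) x) and apply the geometric-series identity
1/(1 - y) = sum_{k>=0} y^k to get 1/(1 + c x) = sum_{k>=0} (-c)^k x^k.
So the coefficient of x^k is (-c)^k = (-1)^k * c^k.
Here c = 2 and k = 7:
(-2)^7 = -1 * 128 = -128

-128


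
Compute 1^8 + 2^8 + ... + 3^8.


This power sum has a closed form given by Faulhaber's formula
sum_{k=1}^{m} k^p = (1 / (p + 1)) * sum_{j=0}^{p} C(p + 1, j) B_j m^(p + 1 - j),
but for small m direct computation is fastest:
1 + 256 + 6561 = 6818.

6818


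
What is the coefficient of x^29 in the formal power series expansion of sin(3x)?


The Maclaurin series is sin(t) = sum_{k>=0} (-1)^k t^(2k+1) / (2k+1)!, so substituting t = 3x, only odd powers of x are nonzero, with coefficient of x^(2k+1) equal to (-1)^k 3^(2k+1) / (2k+1)!.
Write 29 = 2*14 + 1, giving the coefficient (-1)^14 * 3^29 / 29! = 68630377364883/8841761993739701954543616000000 = 43046721/5545778360934203392000000.

43046721/5545778360934203392000000


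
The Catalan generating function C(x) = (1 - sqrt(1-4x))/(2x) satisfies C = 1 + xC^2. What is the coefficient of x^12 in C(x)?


Substituting x -> x scales the n-th coefficient by 1, so [x^12] C(x) = C_12.
C_12 = C(2*12, 12)/(13) = 2704156/13 = 208012.
= 208012.

208012


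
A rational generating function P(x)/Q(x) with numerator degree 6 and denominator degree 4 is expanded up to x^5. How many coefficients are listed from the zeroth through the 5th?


Expanding up to x^5 gives the coefficients for x^0, x^1, ..., x^5.
That is 5 + 1 = 6 coefficients in total.

6


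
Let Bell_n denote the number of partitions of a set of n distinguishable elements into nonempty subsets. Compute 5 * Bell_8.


Bell_8 can be computed from the Bell triangle or from Dobinski's identity Bell_n = (1/e) * sum_{k>=0} k^n / k!.
Computing Bell_8 = 4140.
Then 5 * 4140 = 20700.

20700


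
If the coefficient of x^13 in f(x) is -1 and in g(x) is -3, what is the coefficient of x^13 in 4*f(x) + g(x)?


Scalar multiplication scales coefficients: 4 * -1 = -4.
Then add the g coefficient: -4 + -3
= -7

-7


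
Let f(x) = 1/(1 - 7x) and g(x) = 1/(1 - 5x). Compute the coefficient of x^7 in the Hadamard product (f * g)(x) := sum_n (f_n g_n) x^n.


f has coefficients f_k = 7^k and g has coefficients g_k = 5^k, so the Hadamard product has coefficient (f*g)_k = 7^k * 5^k = 35^k.
For k = 7: 35^7 = 64339296875.

64339296875


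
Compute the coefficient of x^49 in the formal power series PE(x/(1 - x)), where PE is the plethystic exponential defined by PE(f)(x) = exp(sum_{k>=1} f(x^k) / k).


For f(x) = x/(1 - x) we have
sum_{k>=1} f(x^k) / k = sum_{k>=1} (1/k) * x^k / (1 - x^k) = sum_{k, m >= 1} x^(k m) / k,
which after exponentiating simplifies to
PE(x/(1 - x)) = prod_{k>=1} 1 / (1 - x^k).
This is the generating function for the partition function p(n), so the coefficient of x^49 is p(49).
Computing p(49) by dynamic programming over parts 1, 2, ..., 49: p(49) = 173525.

173525


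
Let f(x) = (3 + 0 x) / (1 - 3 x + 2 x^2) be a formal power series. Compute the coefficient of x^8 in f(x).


Write f(x) = sum_{k>=0} a_k x^k. Multiplying both sides by 1 - 3 x + 2 x^2 gives
(1 - 3 x + 2 x^2) sum_{k>=0} a_k x^k = 3 + 0 x.
Matching coefficients:
 x^0: a_0 = 3
 x^1: a_1 - 3 a_0 = 0  =>  a_1 = 3*3 + 0 = 9
 x^k (k >= 2): a_k = 3 a_{k-1} - 2 a_{k-2}.
Iterating: a_2 = 21, a_3 = 45, a_4 = 93, a_5 = 189, a_6 = 381, a_7 = 765, a_8 = 1533.
So the coefficient of x^8 is 1533.

1533


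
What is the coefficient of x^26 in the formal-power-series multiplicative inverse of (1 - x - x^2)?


Let the inverse be f(x) = sum_{k>=0} a_k x^k. From f(x) * (1 - x - x^2) = 1 and matching coefficients:
 x^0: a_0 = 1.
 x^1: a_1 - a_0 = 0, so a_1 = 1.
 x^k (k >= 2): a_k - a_{k-1} - a_{k-2} = 0, i.e. a_k = a_{k-1} + a_{k-2}.
This is the Fibonacci-type recurrence shifted so that a_0 = a_1 = 1.
Iterating: a_0=1, a_1=1, a_2=2, a_3=3, a_4=5, a_5=8, a_6=13, a_7=21, a_8=34, a_9=55, ...
a_26 = 196418.

196418


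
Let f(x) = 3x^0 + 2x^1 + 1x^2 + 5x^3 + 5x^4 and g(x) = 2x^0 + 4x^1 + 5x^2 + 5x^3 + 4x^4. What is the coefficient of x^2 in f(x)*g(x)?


Cauchy product at x^2:
3*5 + 2*4 + 1*2
= 25

25


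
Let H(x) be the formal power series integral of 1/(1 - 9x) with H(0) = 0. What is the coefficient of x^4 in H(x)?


1/(1 - 9x) = sum_{k>=0} 9^k x^k. Integrating termwise with H(0) = 0:
H(x) = sum_{k>=0} 9^k x^(k+1) / (k+1) = sum_{m>=1} 9^(m-1) x^m / m.
For m = 4: 9^3/4 = 729/4 = 729/4.

729/4


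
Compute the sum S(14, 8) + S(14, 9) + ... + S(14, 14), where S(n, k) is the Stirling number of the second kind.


By definition, S(n, k) counts partitions of an n-set into exactly k nonempty blocks.
Computing row n = 14 for k = 8..14:
S(14, k): 20912320, 5135130, 752752, 66066, 3367, 91, 1
Sum = 26869727.

26869727


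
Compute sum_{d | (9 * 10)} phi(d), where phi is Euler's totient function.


First, 9 * 10 = 90. One classical identity is sum_{d | n} phi(d) = n (each k in [1, n] has a unique gcd with n, and among the k's with gcd(k, n) = n/d there are phi(d) of them). So the sum equals 90. We also verify directly:
Divisors of 90: 1, 2, 3, 5, 6, 9, 10, 15, 18, 30, 45, 90.
phi values: 1, 1, 2, 4, 2, 6, 4, 8, 6, 8, 24, 24.
Sum = 90.

90


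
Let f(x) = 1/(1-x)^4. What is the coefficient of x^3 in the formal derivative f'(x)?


Differentiate: d/dx [ 1/(1-x)^r ] = r / (1-x)^(r+1).
Here r = 4, so f'(x) = 4 / (1-x)^5.
The expansion of 1/(1-x)^(r+1) has coefficient of x^n equal to C(n+r, r).
So the coefficient of x^3 in f'(x) is
4 * C(7, 4) = 4 * 35 = 140

140
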